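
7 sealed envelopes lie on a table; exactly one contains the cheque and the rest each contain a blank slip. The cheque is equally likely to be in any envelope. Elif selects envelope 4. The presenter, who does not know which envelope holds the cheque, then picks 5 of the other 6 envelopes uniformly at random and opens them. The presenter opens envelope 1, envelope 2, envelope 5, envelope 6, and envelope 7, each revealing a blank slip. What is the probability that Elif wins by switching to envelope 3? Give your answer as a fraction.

1/2

Because the presenter chose which envelopes to open without knowing where the cheque is, the choice is independent of the prize location. Learning that none of the 5 opened envelopes holds the cheque simply rules out those 5 locations and leaves the remaining 2 envelopes still equally likely by symmetry.
So P(the cheque in envelope 3) = 1/2.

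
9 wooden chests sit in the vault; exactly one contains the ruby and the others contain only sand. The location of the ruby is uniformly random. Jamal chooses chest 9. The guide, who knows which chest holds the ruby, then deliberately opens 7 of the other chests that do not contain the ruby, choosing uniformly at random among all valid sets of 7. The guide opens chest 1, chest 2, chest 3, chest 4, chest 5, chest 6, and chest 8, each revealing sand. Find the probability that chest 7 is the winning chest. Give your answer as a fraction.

Condition on the true location of the ruby.
If it is in any of chests 1, 2, 3, 4, 5, 6, and 8 (prior 1/9 each): that chest was opened and seen not to hold the prize — ruled out; weight (1/9)·0 = 0 each.
If it is in chest 7 (prior 1/9): the guide has no choice, probability 1; weight (1/9)·1 = 1/9.
If it is in chest 9 (prior 1/9): the guide has 8 equally likely choices, so probability 1/8; weight (1/9)·(1/8) = 1/72.
The weights sum to 1/8.
So P(the ruby in chest 7 | the guide opened chest 1, chest 2, chest 3, chest 4, chest 5, chest 6, and chest 8) = (1/9) / (1/8) = 8/9.

8/9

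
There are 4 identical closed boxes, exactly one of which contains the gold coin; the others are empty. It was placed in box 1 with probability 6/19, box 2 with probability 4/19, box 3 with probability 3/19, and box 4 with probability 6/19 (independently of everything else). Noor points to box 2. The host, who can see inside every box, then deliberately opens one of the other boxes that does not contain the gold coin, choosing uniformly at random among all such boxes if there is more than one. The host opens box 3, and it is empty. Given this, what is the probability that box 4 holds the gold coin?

Apply Bayes' rule, conditioning on where the gold coin actually is.
If it is in either of boxes 1 and 4 (prior 6/19 each): the host has 2 equally likely choices, so probability 1/2; weight (6/19)·(1/2) = 3/19 each.
If it is in box 2 (prior 4/19): the host has 3 equally likely choices, so probability 1/3; weight (4/19)·(1/3) = 4/57.
If it is in box 3 (prior 3/19): the host opened box 3, so this case is ruled out; weight (3/19)·0 = 0.
The weights sum to 22/57.
So P(the gold coin in box 4 | the host opened box 3) = (3/19) / (22/57) = 9/22.

9/22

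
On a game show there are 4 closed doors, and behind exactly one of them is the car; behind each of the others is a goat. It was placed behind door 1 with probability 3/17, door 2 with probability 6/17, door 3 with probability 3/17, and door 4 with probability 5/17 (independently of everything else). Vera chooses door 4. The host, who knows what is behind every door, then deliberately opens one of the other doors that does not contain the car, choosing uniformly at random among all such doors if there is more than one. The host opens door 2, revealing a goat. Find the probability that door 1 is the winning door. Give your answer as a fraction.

9/28

Consider each possible location of the car in turn.
If it is behind either of doors 1 and 3 (prior 3/17 each): the host has 2 equally likely choices, so probability 1/2; weight (3/17)·(1/2) = 3/34 each.
If it is behind door 2 (prior 6/17): the host opened door 2, so this case is ruled out; weight (6/17)·0 = 0.
If it is behind door 4 (prior 5/17): the host has 3 equally likely choices, so probability 1/3; weight (5/17)·(1/3) = 5/51.
The weights sum to 14/51.
So P(the car behind door 1 | the host opened door 2) = (3/34) / (14/51) = 9/28.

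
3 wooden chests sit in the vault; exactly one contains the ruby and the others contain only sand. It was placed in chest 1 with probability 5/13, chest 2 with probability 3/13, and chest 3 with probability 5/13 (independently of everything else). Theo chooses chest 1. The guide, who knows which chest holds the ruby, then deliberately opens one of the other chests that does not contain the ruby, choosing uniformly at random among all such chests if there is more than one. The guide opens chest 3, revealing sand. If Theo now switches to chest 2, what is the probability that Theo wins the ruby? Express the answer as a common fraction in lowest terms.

6/11

Condition on the true location of the ruby.
If it is in chest 1 (prior 5/13): the guide has 2 equally likely choices, so probability 1/2; weight (5/13)·(1/2) = 5/26.
If it is in chest 2 (prior 3/13): the guide has no choice, probability 1; weight (3/13)·1 = 3/13.
If it is in chest 3 (prior 5/13): the guide opened chest 3, so this case is ruled out; weight (5/13)·0 = 0.
The weights sum to 11/26.
So P(the ruby in chest 2 | the guide opened chest 3) = (3/13) / (11/26) = 6/11.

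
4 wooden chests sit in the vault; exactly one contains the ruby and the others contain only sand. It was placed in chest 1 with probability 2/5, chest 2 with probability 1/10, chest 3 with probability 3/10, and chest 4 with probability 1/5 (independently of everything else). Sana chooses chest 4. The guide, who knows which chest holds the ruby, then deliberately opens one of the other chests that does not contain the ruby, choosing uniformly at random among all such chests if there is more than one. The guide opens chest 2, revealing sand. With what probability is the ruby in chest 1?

Apply Bayes' rule, conditioning on where the ruby actually is.
If it is in chest 1 (prior 2/5): the guide has 2 equally likely choices, so probability 1/2; weight (2/5)·(1/2) = 1/5.
If it is in chest 2 (prior 1/10): the guide opened chest 2, so this case is ruled out; weight (1/10)·0 = 0.
If it is in chest 3 (prior 3/10): the guide has 2 equally likely choices, so probability 1/2; weight (3/10)·(1/2) = 3/20.
If it is in chest 4 (prior 1/5): the guide has 3 equally likely choices, so probability 1/3; weight (1/5)·(1/3) = 1/15.
The weights sum to 5/12.
So P(the ruby in chest 1 | the guide opened chest 2) = (1/5) / (5/12) = 12/25.

12/25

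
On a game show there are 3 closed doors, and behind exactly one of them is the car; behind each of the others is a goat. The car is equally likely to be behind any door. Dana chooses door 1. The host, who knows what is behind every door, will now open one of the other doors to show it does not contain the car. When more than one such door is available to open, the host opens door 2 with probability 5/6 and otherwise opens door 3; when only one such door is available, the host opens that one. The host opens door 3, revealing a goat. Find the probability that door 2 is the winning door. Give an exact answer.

Consider each possible location of the car in turn.
If it is behind door 1 (prior 1/3): door 2 is available but not opened, probability 1/6; weight (1/3)·(1/6) = 1/18.
If it is behind door 2 (prior 1/3): only door 3 is available, probability 1; weight (1/3)·1 = 1/3.
If it is behind door 3 (prior 1/3): the host opened door 3, so this case is ruled out; weight (1/3)·0 = 0.
The weights sum to 7/18.
So P(the car behind door 2 | the host opened door 3) = (1/3) / (7/18) = 6/7.

6/7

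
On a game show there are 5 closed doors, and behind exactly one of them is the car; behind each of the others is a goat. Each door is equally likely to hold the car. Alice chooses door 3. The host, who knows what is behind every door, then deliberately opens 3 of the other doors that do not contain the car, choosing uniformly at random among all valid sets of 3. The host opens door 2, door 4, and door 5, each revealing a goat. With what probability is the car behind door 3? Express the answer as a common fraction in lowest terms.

1/5

Condition on the true location of the car.
If it is behind door 1 (prior 1/5): the host has no choice, probability 1; weight (1/5)·1 = 1/5.
If it is behind any of doors 2, 4, and 5 (prior 1/5 each): that door was opened and seen not to hold the prize — ruled out; weight (1/5)·0 = 0 each.
If it is behind door 3 (prior 1/5): the host has 4 equally likely choices, so probability 1/4; weight (1/5)·(1/4) = 1/20.
The weights sum to 1/4.
So P(the car behind door 3 | the host opened door 2, door 4, and door 5) = (1/20) / (1/4) = 1/5.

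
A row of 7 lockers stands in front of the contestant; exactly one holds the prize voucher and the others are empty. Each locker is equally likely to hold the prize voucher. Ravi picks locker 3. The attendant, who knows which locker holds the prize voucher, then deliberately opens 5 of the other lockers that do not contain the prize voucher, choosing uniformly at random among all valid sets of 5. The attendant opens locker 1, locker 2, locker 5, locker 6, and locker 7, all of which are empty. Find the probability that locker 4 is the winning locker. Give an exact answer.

Condition on the true location of the prize voucher.
If it is in any of lockers 1, 2, 5, 6, and 7 (prior 1/7 each): that locker was opened and seen not to hold the prize — ruled out; weight (1/7)·0 = 0 each.
If it is in locker 3 (prior 1/7): the attendant has 6 equally likely choices, so probability 1/6; weight (1/7)·(1/6) = 1/42.
If it is in locker 4 (prior 1/7): the attendant has no choice, probability 1; weight (1/7)·1 = 1/7.
The weights sum to 1/6.
So P(the prize voucher in locker 4 | the attendant opened locker 1, locker 2, locker 5, locker 6, and locker 7) = (1/7) / (1/6) = 6/7.

6/7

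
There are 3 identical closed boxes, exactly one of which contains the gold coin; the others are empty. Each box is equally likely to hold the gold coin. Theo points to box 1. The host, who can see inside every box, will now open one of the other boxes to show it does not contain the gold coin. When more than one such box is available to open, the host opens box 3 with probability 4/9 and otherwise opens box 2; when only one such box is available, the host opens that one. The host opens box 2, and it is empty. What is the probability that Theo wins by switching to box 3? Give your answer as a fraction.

9/14

Condition on the true location of the gold coin.
If it is in box 1 (prior 1/3): box 3 is available but not opened, probability 5/9; weight (1/3)·(5/9) = 5/27.
If it is in box 2 (prior 1/3): the host opened box 2, so this case is ruled out; weight (1/3)·0 = 0.
If it is in box 3 (prior 1/3): only box 2 is available, probability 1; weight (1/3)·1 = 1/3.
The weights sum to 14/27.
So P(the gold coin in box 3 | the host opened box 2) = (1/3) / (14/27) = 9/14.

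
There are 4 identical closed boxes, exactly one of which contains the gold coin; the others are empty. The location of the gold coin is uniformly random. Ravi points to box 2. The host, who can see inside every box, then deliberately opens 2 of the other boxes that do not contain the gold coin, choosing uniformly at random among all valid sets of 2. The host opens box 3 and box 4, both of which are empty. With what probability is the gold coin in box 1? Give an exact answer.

3/4

Condition on the true location of the gold coin.
If it is in box 1 (prior 1/4): the host has no choice, probability 1; weight (1/4)·1 = 1/4.
If it is in box 2 (prior 1/4): the host has 3 equally likely choices, so probability 1/3; weight (1/4)·(1/3) = 1/12.
If it is in either of boxes 3 and 4 (prior 1/4 each): that box was opened and seen not to hold the prize — ruled out; weight (1/4)·0 = 0 each.
The weights sum to 1/3.
So P(the gold coin in box 1 | the host opened box 3 and box 4) = (1/4) / (1/3) = 3/4.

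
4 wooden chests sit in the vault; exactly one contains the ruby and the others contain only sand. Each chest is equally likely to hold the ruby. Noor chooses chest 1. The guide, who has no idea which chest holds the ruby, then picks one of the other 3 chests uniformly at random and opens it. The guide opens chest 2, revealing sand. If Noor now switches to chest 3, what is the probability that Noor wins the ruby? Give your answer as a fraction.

1/3

Because the guide chose which chest to open without knowing where the ruby is, the choice is independent of the prize location. Learning that chest 2 does not hold the ruby simply rules out that one location and leaves the remaining 3 chests still equally likely by symmetry.
So P(the ruby in chest 3) = 1/3.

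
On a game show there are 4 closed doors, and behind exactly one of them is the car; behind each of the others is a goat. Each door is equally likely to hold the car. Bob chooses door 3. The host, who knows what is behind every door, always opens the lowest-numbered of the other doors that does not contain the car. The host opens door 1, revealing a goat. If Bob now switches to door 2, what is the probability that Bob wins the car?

Consider each possible location of the car in turn.
If it is behind door 1 (prior 1/4): the host opened door 1, so this case is ruled out; weight (1/4)·0 = 0.
If it is behind any of doors 2, 3, and 4 (prior 1/4 each): door 1 is the lowest-numbered option available, probability 1; weight (1/4)·1 = 1/4 each.
The weights sum to 3/4.
So P(the car behind door 2 | the host opened door 1) = (1/4) / (3/4) = 1/3.

1/3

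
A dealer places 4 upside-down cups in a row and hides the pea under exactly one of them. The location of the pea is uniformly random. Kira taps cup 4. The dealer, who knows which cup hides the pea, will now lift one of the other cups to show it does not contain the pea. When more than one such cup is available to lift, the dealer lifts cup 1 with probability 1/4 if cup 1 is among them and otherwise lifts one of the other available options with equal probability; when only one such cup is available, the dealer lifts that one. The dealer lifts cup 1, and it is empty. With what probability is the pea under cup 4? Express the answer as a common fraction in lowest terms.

1/3

Consider each possible location of the pea in turn.
If it is under cup 1 (prior 1/4): the dealer opened cup 1, so this case is ruled out; weight (1/4)·0 = 0.
If it is under any of cups 2, 3, and 4 (prior 1/4 each): cup 1 is available, opened with probability 1/4; weight (1/4)·(1/4) = 1/16 each.
The weights sum to 3/16.
So P(the pea under cup 4 | the dealer opened cup 1) = (1/16) / (3/16) = 1/3.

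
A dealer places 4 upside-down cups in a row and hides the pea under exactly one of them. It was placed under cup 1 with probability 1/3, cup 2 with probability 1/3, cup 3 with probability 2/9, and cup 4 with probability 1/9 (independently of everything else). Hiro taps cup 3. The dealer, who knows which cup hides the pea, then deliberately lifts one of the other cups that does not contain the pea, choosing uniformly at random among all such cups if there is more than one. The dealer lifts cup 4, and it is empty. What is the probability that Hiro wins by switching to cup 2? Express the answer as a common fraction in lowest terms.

Condition on the true location of the pea.
If it is under either of cups 1 and 2 (prior 1/3 each): the dealer has 2 equally likely choices, so probability 1/2; weight (1/3)·(1/2) = 1/6 each.
If it is under cup 3 (prior 2/9): the dealer has 3 equally likely choices, so probability 1/3; weight (2/9)·(1/3) = 2/27.
If it is under cup 4 (prior 1/9): the dealer opened cup 4, so this case is ruled out; weight (1/9)·0 = 0.
The weights sum to 11/27.
So P(the pea under cup 2 | the dealer opened cup 4) = (1/6) / (11/27) = 9/22.

9/22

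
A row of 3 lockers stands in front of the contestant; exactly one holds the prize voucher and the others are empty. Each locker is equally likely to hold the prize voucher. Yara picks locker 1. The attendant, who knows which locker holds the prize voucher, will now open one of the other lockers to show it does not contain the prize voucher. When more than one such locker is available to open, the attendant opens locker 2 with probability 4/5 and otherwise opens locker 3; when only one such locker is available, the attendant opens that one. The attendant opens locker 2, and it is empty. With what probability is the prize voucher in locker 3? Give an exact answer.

Apply Bayes' rule, conditioning on where the prize voucher actually is.
If it is in locker 1 (prior 1/3): locker 2 is available, opened with probability 4/5; weight (1/3)·(4/5) = 4/15.
If it is in locker 2 (prior 1/3): the attendant opened locker 2, so this case is ruled out; weight (1/3)·0 = 0.
If it is in locker 3 (prior 1/3): only locker 2 is available, probability 1; weight (1/3)·1 = 1/3.
The weights sum to 3/5.
So P(the prize voucher in locker 3 | the attendant opened locker 2) = (1/3) / (3/5) = 5/9.

5/9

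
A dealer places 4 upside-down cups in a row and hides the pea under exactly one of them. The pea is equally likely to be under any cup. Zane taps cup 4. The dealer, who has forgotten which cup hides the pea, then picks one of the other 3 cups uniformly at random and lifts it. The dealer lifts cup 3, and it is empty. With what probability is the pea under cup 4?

Condition on the true location of the pea.
If it is under any of cups 1, 2, and 4 (prior 1/4 each): the dealer picks cup 3 with probability 1/3 regardless, and it is not the prize; weight (1/4)·(1/3) = 1/12 each.
If it is under cup 3 (prior 1/4): the dealer opened cup 3, so this case is ruled out; weight (1/4)·0 = 0.
The weights sum to 1/4.
So P(the pea under cup 4 | the dealer opened cup 3) = (1/12) / (1/4) = 1/3.

1/3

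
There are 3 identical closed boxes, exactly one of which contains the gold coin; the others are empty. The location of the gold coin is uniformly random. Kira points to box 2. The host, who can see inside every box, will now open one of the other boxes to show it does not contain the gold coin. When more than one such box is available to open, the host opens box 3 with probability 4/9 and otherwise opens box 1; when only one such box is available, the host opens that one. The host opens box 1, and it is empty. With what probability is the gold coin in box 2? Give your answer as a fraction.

5/14

Condition on the true location of the gold coin.
If it is in box 1 (prior 1/3): the host opened box 1, so this case is ruled out; weight (1/3)·0 = 0.
If it is in box 2 (prior 1/3): box 3 is available but not opened, probability 5/9; weight (1/3)·(5/9) = 5/27.
If it is in box 3 (prior 1/3): only box 1 is available, probability 1; weight (1/3)·1 = 1/3.
The weights sum to 14/27.
So P(the gold coin in box 2 | the host opened box 1) = (5/27) / (14/27) = 5/14.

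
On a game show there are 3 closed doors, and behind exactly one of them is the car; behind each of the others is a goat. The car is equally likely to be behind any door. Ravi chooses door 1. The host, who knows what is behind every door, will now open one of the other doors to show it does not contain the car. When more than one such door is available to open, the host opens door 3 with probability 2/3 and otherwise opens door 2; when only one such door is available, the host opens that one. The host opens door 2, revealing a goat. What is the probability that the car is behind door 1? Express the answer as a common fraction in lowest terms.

1/4

Consider each possible location of the car in turn.
If it is behind door 1 (prior 1/3): door 3 is available but not opened, probability 1/3; weight (1/3)·(1/3) = 1/9.
If it is behind door 2 (prior 1/3): the host opened door 2, so this case is ruled out; weight (1/3)·0 = 0.
If it is behind door 3 (prior 1/3): only door 2 is available, probability 1; weight (1/3)·1 = 1/3.
The weights sum to 4/9.
So P(the car behind door 1 | the host opened door 2) = (1/9) / (4/9) = 1/4.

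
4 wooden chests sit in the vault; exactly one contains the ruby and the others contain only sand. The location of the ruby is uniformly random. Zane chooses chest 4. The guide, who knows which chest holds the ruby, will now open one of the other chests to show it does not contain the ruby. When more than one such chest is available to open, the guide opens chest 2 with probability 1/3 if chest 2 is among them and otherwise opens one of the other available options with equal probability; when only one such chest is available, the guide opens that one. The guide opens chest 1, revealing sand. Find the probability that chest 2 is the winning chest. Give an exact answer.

Apply Bayes' rule, conditioning on where the ruby actually is.
If it is in chest 1 (prior 1/4): the guide opened chest 1, so this case is ruled out; weight (1/4)·0 = 0.
If it is in chest 2 (prior 1/4): chest 2 holds the prize so is unavailable; the guide chooses uniformly among the 2 others, probability 1/2; weight (1/4)·(1/2) = 1/8.
If it is in chest 3 (prior 1/4): chest 2 is available but not opened, probability 2/3; weight (1/4)·(2/3) = 1/6.
If it is in chest 4 (prior 1/4): chest 2 is available but not opened; chest 1 gets probability (1 − 1/3)/2 = 1/3; weight (1/4)·(1/3) = 1/12.
The weights sum to 3/8.
So P(the ruby in chest 2 | the guide opened chest 1) = (1/8) / (3/8) = 1/3.

1/3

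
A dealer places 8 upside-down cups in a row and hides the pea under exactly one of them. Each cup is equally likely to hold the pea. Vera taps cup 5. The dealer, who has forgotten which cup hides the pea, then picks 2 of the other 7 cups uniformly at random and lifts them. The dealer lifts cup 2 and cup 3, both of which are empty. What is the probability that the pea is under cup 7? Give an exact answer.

1/6

Condition on the true location of the pea.
If it is under any of cups 1, 4, 5, 6, 7, and 8 (prior 1/8 each): the dealer picks exactly this set with probability 1/21 regardless, and none is the prize; weight (1/8)·(1/21) = 1/168 each.
If it is under either of cups 2 and 3 (prior 1/8 each): that cup was opened and seen not to hold the prize — ruled out; weight (1/8)·0 = 0 each.
The weights sum to 1/28.
So P(the pea under cup 7 | the dealer opened cup 2 and cup 3) = (1/168) / (1/28) = 1/6.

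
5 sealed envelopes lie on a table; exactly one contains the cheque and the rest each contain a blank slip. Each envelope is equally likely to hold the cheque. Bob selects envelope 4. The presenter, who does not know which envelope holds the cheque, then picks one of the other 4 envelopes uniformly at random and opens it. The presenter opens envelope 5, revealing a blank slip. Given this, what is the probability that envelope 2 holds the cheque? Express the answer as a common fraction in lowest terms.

1/4

Condition on the true location of the cheque.
If it is in any of envelopes 1, 2, 3, and 4 (prior 1/5 each): the presenter picks envelope 5 with probability 1/4 regardless, and it is not the prize; weight (1/5)·(1/4) = 1/20 each.
If it is in envelope 5 (prior 1/5): the presenter opened envelope 5, so this case is ruled out; weight (1/5)·0 = 0.
The weights sum to 1/5.
So P(the cheque in envelope 2 | the presenter opened envelope 5) = (1/20) / (1/5) = 1/4.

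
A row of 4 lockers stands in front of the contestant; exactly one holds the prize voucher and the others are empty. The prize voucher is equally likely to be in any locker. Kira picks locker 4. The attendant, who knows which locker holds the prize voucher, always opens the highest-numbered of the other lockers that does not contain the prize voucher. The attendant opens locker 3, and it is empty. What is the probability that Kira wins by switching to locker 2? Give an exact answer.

Apply Bayes' rule, conditioning on where the prize voucher actually is.
If it is in any of lockers 1, 2, and 4 (prior 1/4 each): locker 3 is the highest-numbered option available, probability 1; weight (1/4)·1 = 1/4 each.
If it is in locker 3 (prior 1/4): the attendant opened locker 3, so this case is ruled out; weight (1/4)·0 = 0.
The weights sum to 3/4.
So P(the prize voucher in locker 2 | the attendant opened locker 3) = (1/4) / (3/4) = 1/3.

1/3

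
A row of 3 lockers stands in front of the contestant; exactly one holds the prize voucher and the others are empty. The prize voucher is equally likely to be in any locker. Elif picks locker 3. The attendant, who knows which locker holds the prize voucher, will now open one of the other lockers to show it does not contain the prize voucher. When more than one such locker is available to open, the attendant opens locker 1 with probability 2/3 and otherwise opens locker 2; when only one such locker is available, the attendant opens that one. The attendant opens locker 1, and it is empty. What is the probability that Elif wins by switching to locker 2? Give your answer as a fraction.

Consider each possible location of the prize voucher in turn.
If it is in locker 1 (prior 1/3): the attendant opened locker 1, so this case is ruled out; weight (1/3)·0 = 0.
If it is in locker 2 (prior 1/3): only locker 1 is available, probability 1; weight (1/3)·1 = 1/3.
If it is in locker 3 (prior 1/3): locker 1 is available, opened with probability 2/3; weight (1/3)·(2/3) = 2/9.
The weights sum to 5/9.
So P(the prize voucher in locker 2 | the attendant opened locker 1) = (1/3) / (5/9) = 3/5.

3/5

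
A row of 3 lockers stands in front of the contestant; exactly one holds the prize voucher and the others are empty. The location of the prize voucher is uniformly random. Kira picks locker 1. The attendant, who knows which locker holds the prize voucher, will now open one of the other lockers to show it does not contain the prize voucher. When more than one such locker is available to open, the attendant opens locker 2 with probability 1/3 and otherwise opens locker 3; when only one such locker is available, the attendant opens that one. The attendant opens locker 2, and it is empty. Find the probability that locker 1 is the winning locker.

Consider each possible location of the prize voucher in turn.
If it is in locker 1 (prior 1/3): locker 2 is available, opened with probability 1/3; weight (1/3)·(1/3) = 1/9.
If it is in locker 2 (prior 1/3): the attendant opened locker 2, so this case is ruled out; weight (1/3)·0 = 0.
If it is in locker 3 (prior 1/3): only locker 2 is available, probability 1; weight (1/3)·1 = 1/3.
The weights sum to 4/9.
So P(the prize voucher in locker 1 | the attendant opened locker 2) = (1/9) / (4/9) = 1/4.

1/4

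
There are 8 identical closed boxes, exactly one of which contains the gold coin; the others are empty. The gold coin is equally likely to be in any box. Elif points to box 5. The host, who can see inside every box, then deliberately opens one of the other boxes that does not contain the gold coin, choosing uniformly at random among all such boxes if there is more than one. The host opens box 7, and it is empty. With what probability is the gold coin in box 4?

7/48

Apply Bayes' rule, conditioning on where the gold coin actually is.
If it is in any of boxes 1, 2, 3, 4, 6, and 8 (prior 1/8 each): the host has 6 equally likely choices, so probability 1/6; weight (1/8)·(1/6) = 1/48 each.
If it is in box 5 (prior 1/8): the host has 7 equally likely choices, so probability 1/7; weight (1/8)·(1/7) = 1/56.
If it is in box 7 (prior 1/8): the host opened box 7, so this case is ruled out; weight (1/8)·0 = 0.
The weights sum to 1/7.
So P(the gold coin in box 4 | the host opened box 7) = (1/48) / (1/7) = 7/48.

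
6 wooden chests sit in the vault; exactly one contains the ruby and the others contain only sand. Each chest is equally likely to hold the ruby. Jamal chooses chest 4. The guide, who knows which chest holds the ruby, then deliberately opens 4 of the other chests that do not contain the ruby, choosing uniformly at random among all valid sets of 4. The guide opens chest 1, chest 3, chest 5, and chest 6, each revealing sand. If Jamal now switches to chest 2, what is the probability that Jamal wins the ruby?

5/6

Apply Bayes' rule, conditioning on where the ruby actually is.
If it is in any of chests 1, 3, 5, and 6 (prior 1/6 each): that chest was opened and seen not to hold the prize — ruled out; weight (1/6)·0 = 0 each.
If it is in chest 2 (prior 1/6): the guide has no choice, probability 1; weight (1/6)·1 = 1/6.
If it is in chest 4 (prior 1/6): the guide has 5 equally likely choices, so probability 1/5; weight (1/6)·(1/5) = 1/30.
The weights sum to 1/5.
So P(the ruby in chest 2 | the guide opened chest 1, chest 3, chest 5, and chest 6) = (1/6) / (1/5) = 5/6.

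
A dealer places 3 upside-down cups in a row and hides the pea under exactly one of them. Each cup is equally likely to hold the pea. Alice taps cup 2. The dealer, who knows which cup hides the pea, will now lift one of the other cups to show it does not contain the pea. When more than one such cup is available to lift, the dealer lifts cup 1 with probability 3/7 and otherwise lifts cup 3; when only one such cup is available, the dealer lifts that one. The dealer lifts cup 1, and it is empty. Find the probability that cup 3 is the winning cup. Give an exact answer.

7/10

Consider each possible location of the pea in turn.
If it is under cup 1 (prior 1/3): the dealer opened cup 1, so this case is ruled out; weight (1/3)·0 = 0.
If it is under cup 2 (prior 1/3): cup 1 is available, opened with probability 3/7; weight (1/3)·(3/7) = 1/7.
If it is under cup 3 (prior 1/3): only cup 1 is available, probability 1; weight (1/3)·1 = 1/3.
The weights sum to 10/21.
So P(the pea under cup 3 | the dealer opened cup 1) = (1/3) / (10/21) = 7/10.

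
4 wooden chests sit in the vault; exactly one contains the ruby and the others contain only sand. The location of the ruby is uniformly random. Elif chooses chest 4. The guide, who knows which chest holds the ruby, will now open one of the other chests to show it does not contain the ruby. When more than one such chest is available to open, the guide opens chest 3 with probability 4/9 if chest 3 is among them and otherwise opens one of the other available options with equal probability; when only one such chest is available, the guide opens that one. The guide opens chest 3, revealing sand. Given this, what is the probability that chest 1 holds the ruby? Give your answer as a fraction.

1/3

Consider each possible location of the ruby in turn.
If it is in any of chests 1, 2, and 4 (prior 1/4 each): chest 3 is available, opened with probability 4/9; weight (1/4)·(4/9) = 1/9 each.
If it is in chest 3 (prior 1/4): the guide opened chest 3, so this case is ruled out; weight (1/4)·0 = 0.
The weights sum to 1/3.
So P(the ruby in chest 1 | the guide opened chest 3) = (1/9) / (1/3) = 1/3.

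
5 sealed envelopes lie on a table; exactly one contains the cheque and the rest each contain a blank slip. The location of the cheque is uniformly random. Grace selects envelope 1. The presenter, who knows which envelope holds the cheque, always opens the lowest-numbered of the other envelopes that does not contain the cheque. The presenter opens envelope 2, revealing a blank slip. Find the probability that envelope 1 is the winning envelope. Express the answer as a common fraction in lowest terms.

Condition on the true location of the cheque.
If it is in any of envelopes 1, 3, 4, and 5 (prior 1/5 each): envelope 2 is the lowest-numbered option available, probability 1; weight (1/5)·1 = 1/5 each.
If it is in envelope 2 (prior 1/5): the presenter opened envelope 2, so this case is ruled out; weight (1/5)·0 = 0.
The weights sum to 4/5.
So P(the cheque in envelope 1 | the presenter opened envelope 2) = (1/5) / (4/5) = 1/4.

1/4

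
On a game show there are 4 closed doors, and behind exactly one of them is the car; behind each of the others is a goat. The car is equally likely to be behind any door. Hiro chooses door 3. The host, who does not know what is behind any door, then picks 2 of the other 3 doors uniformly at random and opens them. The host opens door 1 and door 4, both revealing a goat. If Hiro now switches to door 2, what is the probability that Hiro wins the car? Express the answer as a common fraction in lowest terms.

1/2

Because the host chose which doors to open without knowing where the car is, the choice is independent of the prize location. Learning that none of the 2 opened doors holds the car simply rules out those 2 locations and leaves the remaining 2 doors still equally likely by symmetry.
So P(the car behind door 2) = 1/2.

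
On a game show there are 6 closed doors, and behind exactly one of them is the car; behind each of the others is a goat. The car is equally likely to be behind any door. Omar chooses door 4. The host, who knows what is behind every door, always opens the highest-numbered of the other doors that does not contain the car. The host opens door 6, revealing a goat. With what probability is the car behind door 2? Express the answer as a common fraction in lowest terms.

1/5

Condition on the true location of the car.
If it is behind any of doors 1, 2, 3, 4, and 5 (prior 1/6 each): door 6 is the highest-numbered option available, probability 1; weight (1/6)·1 = 1/6 each.
If it is behind door 6 (prior 1/6): the host opened door 6, so this case is ruled out; weight (1/6)·0 = 0.
The weights sum to 5/6.
So P(the car behind door 2 | the host opened door 6) = (1/6) / (5/6) = 1/5.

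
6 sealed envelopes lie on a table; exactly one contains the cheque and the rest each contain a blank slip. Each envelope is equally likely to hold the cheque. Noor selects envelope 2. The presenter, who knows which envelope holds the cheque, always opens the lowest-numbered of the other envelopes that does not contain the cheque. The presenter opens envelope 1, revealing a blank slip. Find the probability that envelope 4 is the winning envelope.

1/5

Apply Bayes' rule, conditioning on where the cheque actually is.
If it is in envelope 1 (prior 1/6): the presenter opened envelope 1, so this case is ruled out; weight (1/6)·0 = 0.
If it is in any of envelopes 2, 3, 4, 5, and 6 (prior 1/6 each): envelope 1 is the lowest-numbered option available, probability 1; weight (1/6)·1 = 1/6 each.
The weights sum to 5/6.
So P(the cheque in envelope 4 | the presenter opened envelope 1) = (1/6) / (5/6) = 1/5.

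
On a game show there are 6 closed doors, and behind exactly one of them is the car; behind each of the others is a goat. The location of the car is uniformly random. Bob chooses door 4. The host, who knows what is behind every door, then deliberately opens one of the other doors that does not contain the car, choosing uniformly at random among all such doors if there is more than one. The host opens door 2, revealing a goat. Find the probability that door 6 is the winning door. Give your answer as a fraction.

5/24

Apply Bayes' rule, conditioning on where the car actually is.
If it is behind any of doors 1, 3, 5, and 6 (prior 1/6 each): the host has 4 equally likely choices, so probability 1/4; weight (1/6)·(1/4) = 1/24 each.
If it is behind door 2 (prior 1/6): the host opened door 2, so this case is ruled out; weight (1/6)·0 = 0.
If it is behind door 4 (prior 1/6): the host has 5 equally likely choices, so probability 1/5; weight (1/6)·(1/5) = 1/30.
The weights sum to 1/5.
So P(the car behind door 6 | the host opened door 2) = (1/24) / (1/5) = 5/24.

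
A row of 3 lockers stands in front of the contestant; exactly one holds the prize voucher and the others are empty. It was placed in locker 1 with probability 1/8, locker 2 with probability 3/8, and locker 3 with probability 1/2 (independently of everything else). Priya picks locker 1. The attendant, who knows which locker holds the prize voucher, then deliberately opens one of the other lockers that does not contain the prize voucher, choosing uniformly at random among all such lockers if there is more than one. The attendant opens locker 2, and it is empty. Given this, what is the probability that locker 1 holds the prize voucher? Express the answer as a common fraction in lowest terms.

Condition on the true location of the prize voucher.
If it is in locker 1 (prior 1/8): the attendant has 2 equally likely choices, so probability 1/2; weight (1/8)·(1/2) = 1/16.
If it is in locker 2 (prior 3/8): the attendant opened locker 2, so this case is ruled out; weight (3/8)·0 = 0.
If it is in locker 3 (prior 1/2): the attendant has no choice, probability 1; weight (1/2)·1 = 1/2.
The weights sum to 9/16.
So P(the prize voucher in locker 1 | the attendant opened locker 2) = (1/16) / (9/16) = 1/9.

1/9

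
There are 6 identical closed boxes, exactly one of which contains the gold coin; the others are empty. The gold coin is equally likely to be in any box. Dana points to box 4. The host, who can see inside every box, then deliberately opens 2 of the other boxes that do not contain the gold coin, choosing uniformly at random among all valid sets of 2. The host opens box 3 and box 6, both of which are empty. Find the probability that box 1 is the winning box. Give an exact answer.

5/18

Apply Bayes' rule, conditioning on where the gold coin actually is.
If it is in any of boxes 1, 2, and 5 (prior 1/6 each): the host has 6 equally likely choices, so probability 1/6; weight (1/6)·(1/6) = 1/36 each.
If it is in either of boxes 3 and 6 (prior 1/6 each): that box was opened and seen not to hold the prize — ruled out; weight (1/6)·0 = 0 each.
If it is in box 4 (prior 1/6): the host has 10 equally likely choices, so probability 1/10; weight (1/6)·(1/10) = 1/60.
The weights sum to 1/10.
So P(the gold coin in box 1 | the host opened box 3 and box 6) = (1/36) / (1/10) = 5/18.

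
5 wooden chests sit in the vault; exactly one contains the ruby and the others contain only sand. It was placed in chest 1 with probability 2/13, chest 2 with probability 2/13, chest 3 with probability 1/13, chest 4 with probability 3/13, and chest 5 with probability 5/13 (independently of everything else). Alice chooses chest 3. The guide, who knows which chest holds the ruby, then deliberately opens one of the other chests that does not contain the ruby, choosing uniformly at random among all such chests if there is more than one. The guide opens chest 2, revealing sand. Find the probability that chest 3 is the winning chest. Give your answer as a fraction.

Condition on the true location of the ruby.
If it is in chest 1 (prior 2/13): the guide has 3 equally likely choices, so probability 1/3; weight (2/13)·(1/3) = 2/39.
If it is in chest 2 (prior 2/13): the guide opened chest 2, so this case is ruled out; weight (2/13)·0 = 0.
If it is in chest 3 (prior 1/13): the guide has 4 equally likely choices, so probability 1/4; weight (1/13)·(1/4) = 1/52.
If it is in chest 4 (prior 3/13): the guide has 3 equally likely choices, so probability 1/3; weight (3/13)·(1/3) = 1/13.
If it is in chest 5 (prior 5/13): the guide has 3 equally likely choices, so probability 1/3; weight (5/13)·(1/3) = 5/39.
The weights sum to 43/156.
So P(the ruby in chest 3 | the guide opened chest 2) = (1/52) / (43/156) = 3/43.

3/43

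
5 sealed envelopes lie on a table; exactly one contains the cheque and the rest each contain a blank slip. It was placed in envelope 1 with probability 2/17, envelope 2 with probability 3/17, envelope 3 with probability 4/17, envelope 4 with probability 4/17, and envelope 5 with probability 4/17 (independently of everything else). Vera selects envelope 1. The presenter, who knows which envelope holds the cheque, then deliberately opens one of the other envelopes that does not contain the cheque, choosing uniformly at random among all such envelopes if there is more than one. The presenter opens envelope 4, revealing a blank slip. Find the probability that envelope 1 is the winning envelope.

3/25

Apply Bayes' rule, conditioning on where the cheque actually is.
If it is in envelope 1 (prior 2/17): the presenter has 4 equally likely choices, so probability 1/4; weight (2/17)·(1/4) = 1/34.
If it is in envelope 2 (prior 3/17): the presenter has 3 equally likely choices, so probability 1/3; weight (3/17)·(1/3) = 1/17.
If it is in either of envelopes 3 and 5 (prior 4/17 each): the presenter has 3 equally likely choices, so probability 1/3; weight (4/17)·(1/3) = 4/51 each.
If it is in envelope 4 (prior 4/17): the presenter opened envelope 4, so this case is ruled out; weight (4/17)·0 = 0.
The weights sum to 25/102.
So P(the cheque in envelope 1 | the presenter opened envelope 4) = (1/34) / (25/102) = 3/25.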